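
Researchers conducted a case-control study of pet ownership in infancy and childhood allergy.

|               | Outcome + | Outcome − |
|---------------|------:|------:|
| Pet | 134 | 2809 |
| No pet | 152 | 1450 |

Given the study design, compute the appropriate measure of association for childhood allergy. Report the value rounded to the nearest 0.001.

0.455

Cells: a = 134, b = 2809, c = 152, d = 1450.
This is a case-control study: participants were sampled on outcome status, so risks in the source population cannot be estimated directly — relative risk is not valid here. The odds ratio is the appropriate measure.
OR = (a·d)/(b·c) = (134 × 1450) / (2809 × 152) = 194300 / 426968 = 0.45507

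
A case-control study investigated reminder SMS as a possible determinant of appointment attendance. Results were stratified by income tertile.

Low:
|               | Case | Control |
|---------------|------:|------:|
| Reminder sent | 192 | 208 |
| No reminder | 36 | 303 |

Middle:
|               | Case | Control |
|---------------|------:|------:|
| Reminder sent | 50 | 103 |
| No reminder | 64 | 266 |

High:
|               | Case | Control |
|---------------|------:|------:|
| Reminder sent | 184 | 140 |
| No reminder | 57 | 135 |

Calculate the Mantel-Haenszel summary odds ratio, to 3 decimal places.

3.934

OR_MH = Σ(aᵢdᵢ/nᵢ) / Σ(bᵢcᵢ/nᵢ), where nᵢ is the stratum total.
Stratum 1 (Low): n = 739; a·d/n = 192·303/739 = 78.7226; b·c/n = 208·36/739 = 10.1326
Stratum 2 (Middle): n = 483; a·d/n = 50·266/483 = 27.5362; b·c/n = 103·64/483 = 13.6480
Stratum 3 (High): n = 516; a·d/n = 184·135/516 = 48.1395; b·c/n = 140·57/516 = 15.4651
OR_MH = (78.7226 + 27.5362 + 48.1395) / (10.1326 + 13.6480 + 15.4651) = 154.3984 / 39.2458 = 3.93414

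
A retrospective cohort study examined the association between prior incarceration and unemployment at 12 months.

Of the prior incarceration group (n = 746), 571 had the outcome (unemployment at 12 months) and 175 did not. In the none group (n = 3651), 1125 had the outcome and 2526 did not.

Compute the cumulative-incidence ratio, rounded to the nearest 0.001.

From the description: a = 571, b = 175, c = 1125, d = 2526.
Risk in exposed = 571/746 = 0.76542; risk in unexposed = 1125/3651 = 0.30813.
RR = 0.76542 / 0.30813 = 2.48403
The risk among the exposed is 2.48 times that among the unexposed.

2.484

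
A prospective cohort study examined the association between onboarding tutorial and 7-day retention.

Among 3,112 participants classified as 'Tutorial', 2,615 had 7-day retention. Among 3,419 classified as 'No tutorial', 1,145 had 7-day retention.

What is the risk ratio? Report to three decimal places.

From the description: a = 2615, b = 497, c = 1145, d = 2274.
Risk in exposed = 2615/3112 = 0.84030; risk in unexposed = 1145/3419 = 0.33489.
RR = 0.84030 / 0.33489 = 2.50914
The risk among the exposed is 2.51 times that among the unexposed.

2.509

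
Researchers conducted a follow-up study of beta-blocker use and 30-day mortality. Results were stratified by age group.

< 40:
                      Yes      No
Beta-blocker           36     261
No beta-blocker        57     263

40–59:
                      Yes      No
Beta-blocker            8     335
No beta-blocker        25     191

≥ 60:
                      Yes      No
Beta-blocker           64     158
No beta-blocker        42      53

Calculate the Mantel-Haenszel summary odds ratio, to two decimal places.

0.48

OR_MH = Σ(aᵢdᵢ/nᵢ) / Σ(bᵢcᵢ/nᵢ), where nᵢ is the stratum total.
Stratum 1 (< 40): n = 617; a·d/n = 36·263/617 = 15.3452; b·c/n = 261·57/617 = 24.1118
Stratum 2 (40–59): n = 559; a·d/n = 8·191/559 = 2.7335; b·c/n = 335·25/559 = 14.9821
Stratum 3 (≥ 60): n = 317; a·d/n = 64·53/317 = 10.7003; b·c/n = 158·42/317 = 20.9338
OR_MH = (15.3452 + 2.7335 + 10.7003) / (24.1118 + 14.9821 + 20.9338) = 28.7790 / 60.0277 = 0.47943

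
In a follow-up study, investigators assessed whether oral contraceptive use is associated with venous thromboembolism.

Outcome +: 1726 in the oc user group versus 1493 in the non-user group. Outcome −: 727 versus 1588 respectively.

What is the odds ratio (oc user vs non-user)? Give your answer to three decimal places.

2.525

From the description: a = 1726, b = 727, c = 1493, d = 1588.
OR = (a·d)/(b·c) = (1726 × 1588) / (727 × 1493) = 2740888 / 1085411 = 2.52521
The odds of venous thromboembolism are about 2.53 times as high in the oc user group.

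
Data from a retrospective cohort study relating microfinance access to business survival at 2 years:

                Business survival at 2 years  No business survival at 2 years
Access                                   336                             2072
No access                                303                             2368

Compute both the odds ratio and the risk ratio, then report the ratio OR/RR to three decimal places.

Cells: a = 336, b = 2072, c = 303, d = 2368.
OR = (336·2368)/(2072·303) = 795648/627816 = 1.26733
Risk in exposed = 336/2408 = 0.13953; risk in unexposed = 303/2671 = 0.11344; RR = 1.23003
OR/RR = 1.26733 / 1.23003 = 1.03033
The outcome is not rare, so the OR lies further from 1 than the RR.

1.030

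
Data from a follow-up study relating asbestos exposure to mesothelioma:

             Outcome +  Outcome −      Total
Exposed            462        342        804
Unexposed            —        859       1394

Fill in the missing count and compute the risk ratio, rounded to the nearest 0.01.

1.50

The missing cell is in the unexposed row: 1394 − 859 = 535.
So a = 462, b = 342, c = 535, d = 859.
RR = [a/(a+b)] / [c/(c+d)] = (462/804) / (535/1394) = 0.57463/0.38379 = 1.49725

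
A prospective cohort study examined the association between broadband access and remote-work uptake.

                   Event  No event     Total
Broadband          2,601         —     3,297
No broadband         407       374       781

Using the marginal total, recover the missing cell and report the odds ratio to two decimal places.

3.43

The missing cell is in the exposed row: 3297 − 2601 = 696.
So a = 2601, b = 696, c = 407, d = 374.
OR = (a·d)/(b·c) = (2601 × 374) / (696 × 407) = 972774 / 283272 = 3.43406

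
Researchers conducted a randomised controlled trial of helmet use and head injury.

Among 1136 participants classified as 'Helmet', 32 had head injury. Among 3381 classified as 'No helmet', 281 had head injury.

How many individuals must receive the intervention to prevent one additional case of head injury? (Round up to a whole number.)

19

Risk in treated group = 32/1136 = 0.02817; risk in control = 281/3381 = 0.08311.
Absolute risk reduction = 0.08311 − 0.02817 = 0.05494
NNT = 1 / ARR = 1 / 0.05494 = 18.201 → round up → 19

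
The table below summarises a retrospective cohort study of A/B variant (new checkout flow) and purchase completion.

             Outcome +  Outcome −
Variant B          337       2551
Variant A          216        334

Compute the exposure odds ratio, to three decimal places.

Cells: a = 337, b = 2551, c = 216, d = 334.
OR = (a·d)/(b·c) = (337 × 334) / (2551 × 216) = 112558 / 551016 = 0.20427
Exposure is associated with lower odds of purchase completion (OR = 0.20 < 1).

0.204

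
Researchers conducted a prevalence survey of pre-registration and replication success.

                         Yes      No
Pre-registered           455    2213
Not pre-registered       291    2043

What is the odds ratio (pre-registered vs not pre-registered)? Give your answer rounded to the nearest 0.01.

Cells: a = 455, b = 2213, c = 291, d = 2043.
OR = (a·d)/(b·c) = (455 × 2043) / (2213 × 291) = 929565 / 643983 = 1.44346
The odds of replication success are about 1.44 times as high in the pre-registered group.

1.44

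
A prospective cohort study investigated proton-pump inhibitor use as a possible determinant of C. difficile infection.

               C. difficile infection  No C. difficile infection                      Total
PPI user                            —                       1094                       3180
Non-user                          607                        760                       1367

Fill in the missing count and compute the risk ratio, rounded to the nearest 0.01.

The missing cell is in the exposed row: 3180 − 1094 = 2086.
So a = 2086, b = 1094, c = 607, d = 760.
RR = [a/(a+b)] / [c/(c+d)] = (2086/3180) / (607/1367) = 0.65597/0.44404 = 1.47729

1.48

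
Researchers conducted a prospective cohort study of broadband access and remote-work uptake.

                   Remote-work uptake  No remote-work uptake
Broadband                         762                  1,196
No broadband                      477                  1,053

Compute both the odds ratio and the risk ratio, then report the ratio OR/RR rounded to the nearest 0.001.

1.127

Cells: a = 762, b = 1196, c = 477, d = 1053.
OR = (762·1053)/(1196·477) = 802386/570492 = 1.40648
Risk in exposed = 762/1958 = 0.38917; risk in unexposed = 477/1530 = 0.31176; RR = 1.24829
OR/RR = 1.40648 / 1.24829 = 1.12673
The outcome is not rare, so the OR lies further from 1 than the RR.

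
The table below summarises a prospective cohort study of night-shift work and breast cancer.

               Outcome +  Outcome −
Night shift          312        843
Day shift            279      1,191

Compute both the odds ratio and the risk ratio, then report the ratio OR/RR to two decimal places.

Cells: a = 312, b = 843, c = 279, d = 1191.
OR = (312·1191)/(843·279) = 371592/235197 = 1.57992
Risk in exposed = 312/1155 = 0.27013; risk in unexposed = 279/1470 = 0.18980; RR = 1.42326
OR/RR = 1.57992 / 1.42326 = 1.11007
The outcome is not rare, so the OR lies further from 1 than the RR.

1.11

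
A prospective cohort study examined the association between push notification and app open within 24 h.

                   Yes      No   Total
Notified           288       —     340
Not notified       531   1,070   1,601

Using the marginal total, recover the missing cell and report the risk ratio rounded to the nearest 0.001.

2.554

The missing cell is in the exposed row: 340 − 288 = 52.
So a = 288, b = 52, c = 531, d = 1070.
RR = [a/(a+b)] / [c/(c+d)] = (288/340) / (531/1601) = 0.84706/0.33167 = 2.55394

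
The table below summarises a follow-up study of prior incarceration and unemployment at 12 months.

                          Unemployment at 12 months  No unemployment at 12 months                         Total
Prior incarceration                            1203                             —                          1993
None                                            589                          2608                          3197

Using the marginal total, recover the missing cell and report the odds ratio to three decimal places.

The missing cell is in the exposed row: 1993 − 1203 = 790.
So a = 1203, b = 790, c = 589, d = 2608.
OR = (a·d)/(b·c) = (1203 × 2608) / (790 × 589) = 3137424 / 465310 = 6.74265

6.743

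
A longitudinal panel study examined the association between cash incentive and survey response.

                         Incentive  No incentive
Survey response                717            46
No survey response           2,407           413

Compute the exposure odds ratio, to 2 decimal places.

Reading the table with exposure as columns: a = 717 (Incentive, case), b = 2407 (Incentive, non-case), c = 46 (No incentive, case), d = 413.
OR = (a·d)/(b·c) = (717 × 413) / (2407 × 46) = 296121 / 110722 = 2.67445
The odds of survey response are about 2.67 times as high in the incentive group.

2.67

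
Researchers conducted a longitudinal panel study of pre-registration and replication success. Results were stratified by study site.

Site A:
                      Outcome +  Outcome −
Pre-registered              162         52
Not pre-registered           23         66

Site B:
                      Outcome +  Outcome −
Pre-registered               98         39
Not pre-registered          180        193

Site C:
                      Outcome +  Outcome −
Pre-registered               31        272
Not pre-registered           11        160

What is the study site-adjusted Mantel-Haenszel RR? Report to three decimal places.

RR_MH = Σ(aᵢ·n₀ᵢ/nᵢ) / Σ(cᵢ·n₁ᵢ/nᵢ), with n₁ᵢ = aᵢ+bᵢ (exposed), n₀ᵢ = cᵢ+dᵢ (unexposed), nᵢ = n₁ᵢ+n₀ᵢ.
Stratum 1 (Site A): n₁ = 214, n₀ = 89, n = 303; a·n₀/n = 162·89/303 = 47.5842; c·n₁/n = 23·214/303 = 16.2442
Stratum 2 (Site B): n₁ = 137, n₀ = 373, n = 510; a·n₀/n = 98·373/510 = 71.6745; c·n₁/n = 180·137/510 = 48.3529
Stratum 3 (Site C): n₁ = 303, n₀ = 171, n = 474; a·n₀/n = 31·171/474 = 11.1835; c·n₁/n = 11·303/474 = 7.0316
RR_MH = (47.5842 + 71.6745 + 11.1835) / (16.2442 + 48.3529 + 7.0316) = 130.4422 / 71.6288 = 1.82109

1.821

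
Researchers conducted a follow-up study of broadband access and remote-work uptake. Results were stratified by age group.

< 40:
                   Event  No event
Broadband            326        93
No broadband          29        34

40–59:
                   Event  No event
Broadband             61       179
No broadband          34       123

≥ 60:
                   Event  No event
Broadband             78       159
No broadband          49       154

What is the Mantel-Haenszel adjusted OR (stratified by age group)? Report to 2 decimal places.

1.79

OR_MH = Σ(aᵢdᵢ/nᵢ) / Σ(bᵢcᵢ/nᵢ), where nᵢ is the stratum total.
Stratum 1 (< 40): n = 482; a·d/n = 326·34/482 = 22.9959; b·c/n = 93·29/482 = 5.5954
Stratum 2 (40–59): n = 397; a·d/n = 61·123/397 = 18.8992; b·c/n = 179·34/397 = 15.3300
Stratum 3 (≥ 60): n = 440; a·d/n = 78·154/440 = 27.3000; b·c/n = 159·49/440 = 17.7068
OR_MH = (22.9959 + 18.8992 + 27.3000) / (5.5954 + 15.3300 + 17.7068) = 69.1951 / 38.6322 = 1.79112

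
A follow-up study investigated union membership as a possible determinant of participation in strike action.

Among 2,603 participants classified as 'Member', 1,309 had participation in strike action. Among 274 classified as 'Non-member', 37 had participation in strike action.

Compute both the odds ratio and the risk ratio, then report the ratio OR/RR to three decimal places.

From the description: a = 1309, b = 1294, c = 37, d = 237.
OR = (1309·237)/(1294·37) = 310233/47878 = 6.47966
Risk in exposed = 1309/2603 = 0.50288; risk in unexposed = 37/274 = 0.13504; RR = 3.72404
OR/RR = 6.47966 / 3.72404 = 1.73995
The outcome is not rare, so the OR lies further from 1 than the RR.

1.740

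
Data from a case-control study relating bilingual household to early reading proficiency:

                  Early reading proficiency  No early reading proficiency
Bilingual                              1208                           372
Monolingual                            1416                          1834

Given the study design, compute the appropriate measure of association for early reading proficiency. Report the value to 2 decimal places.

Cells: a = 1208, b = 372, c = 1416, d = 1834.
This is a case-control study: participants were sampled on outcome status, so risks in the source population cannot be estimated directly — relative risk is not valid here. The odds ratio is the appropriate measure.
OR = (a·d)/(b·c) = (1208 × 1834) / (372 × 1416) = 2215472 / 526752 = 4.20591

4.21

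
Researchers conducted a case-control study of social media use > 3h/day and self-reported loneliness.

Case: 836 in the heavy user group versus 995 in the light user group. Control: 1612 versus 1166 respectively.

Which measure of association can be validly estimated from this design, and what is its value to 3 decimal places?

From the description: a = 836, b = 1612, c = 995, d = 1166.
This is a case-control study: participants were sampled on outcome status, so risks in the source population cannot be estimated directly — relative risk is not valid here. The odds ratio is the appropriate measure.
OR = (a·d)/(b·c) = (836 × 1166) / (1612 × 995) = 974776 / 1603940 = 0.60774

0.608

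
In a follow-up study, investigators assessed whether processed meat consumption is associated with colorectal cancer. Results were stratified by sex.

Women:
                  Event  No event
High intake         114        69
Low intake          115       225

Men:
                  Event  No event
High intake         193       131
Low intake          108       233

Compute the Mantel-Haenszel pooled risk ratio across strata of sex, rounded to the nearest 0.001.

1.864

RR_MH = Σ(aᵢ·n₀ᵢ/nᵢ) / Σ(cᵢ·n₁ᵢ/nᵢ), with n₁ᵢ = aᵢ+bᵢ (exposed), n₀ᵢ = cᵢ+dᵢ (unexposed), nᵢ = n₁ᵢ+n₀ᵢ.
Stratum 1 (Women): n₁ = 183, n₀ = 340, n = 523; a·n₀/n = 114·340/523 = 74.1109; c·n₁/n = 115·183/523 = 40.2390
Stratum 2 (Men): n₁ = 324, n₀ = 341, n = 665; a·n₀/n = 193·341/665 = 98.9669; c·n₁/n = 108·324/665 = 52.6195
RR_MH = (74.1109 + 98.9669) / (40.2390 + 52.6195) = 173.0778 / 92.8586 = 1.86389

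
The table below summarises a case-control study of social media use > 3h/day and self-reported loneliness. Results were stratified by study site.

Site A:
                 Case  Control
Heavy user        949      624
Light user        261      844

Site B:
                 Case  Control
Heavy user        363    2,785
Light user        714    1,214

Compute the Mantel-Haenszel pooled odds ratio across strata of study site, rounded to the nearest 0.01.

OR_MH = Σ(aᵢdᵢ/nᵢ) / Σ(bᵢcᵢ/nᵢ), where nᵢ is the stratum total.
Stratum 1 (Site A): n = 2678; a·d/n = 949·844/2678 = 299.0874; b·c/n = 624·261/2678 = 60.8155
Stratum 2 (Site B): n = 5076; a·d/n = 363·1214/5076 = 86.8168; b·c/n = 2785·714/5076 = 391.7435
OR_MH = (299.0874 + 86.8168) / (60.8155 + 391.7435) = 385.9042 / 452.5590 = 0.85272

0.85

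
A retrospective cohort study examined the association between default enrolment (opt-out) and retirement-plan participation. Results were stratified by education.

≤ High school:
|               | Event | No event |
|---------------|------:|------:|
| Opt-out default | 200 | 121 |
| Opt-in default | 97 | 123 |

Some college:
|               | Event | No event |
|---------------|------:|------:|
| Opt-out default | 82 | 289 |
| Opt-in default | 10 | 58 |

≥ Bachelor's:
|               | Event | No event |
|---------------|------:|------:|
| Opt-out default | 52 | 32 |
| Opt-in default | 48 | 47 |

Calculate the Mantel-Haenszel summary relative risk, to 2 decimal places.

1.37

RR_MH = Σ(aᵢ·n₀ᵢ/nᵢ) / Σ(cᵢ·n₁ᵢ/nᵢ), with n₁ᵢ = aᵢ+bᵢ (exposed), n₀ᵢ = cᵢ+dᵢ (unexposed), nᵢ = n₁ᵢ+n₀ᵢ.
Stratum 1 (≤ High school): n₁ = 321, n₀ = 220, n = 541; a·n₀/n = 200·220/541 = 81.3309; c·n₁/n = 97·321/541 = 57.5545
Stratum 2 (Some college): n₁ = 371, n₀ = 68, n = 439; a·n₀/n = 82·68/439 = 12.7016; c·n₁/n = 10·371/439 = 8.4510
Stratum 3 (≥ Bachelor's): n₁ = 84, n₀ = 95, n = 179; a·n₀/n = 52·95/179 = 27.5978; c·n₁/n = 48·84/179 = 22.5251
RR_MH = (81.3309 + 12.7016 + 27.5978) / (57.5545 + 8.4510 + 22.5251) = 121.6302 / 88.5307 = 1.37388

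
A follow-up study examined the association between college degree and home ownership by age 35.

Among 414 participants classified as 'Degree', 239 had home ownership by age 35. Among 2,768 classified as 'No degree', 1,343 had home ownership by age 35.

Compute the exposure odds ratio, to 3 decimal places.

1.449

From the description: a = 239, b = 175, c = 1343, d = 1425.
OR = (a·d)/(b·c) = (239 × 1425) / (175 × 1343) = 340575 / 235025 = 1.44910
The odds of home ownership by age 35 are about 1.45 times as high in the degree group.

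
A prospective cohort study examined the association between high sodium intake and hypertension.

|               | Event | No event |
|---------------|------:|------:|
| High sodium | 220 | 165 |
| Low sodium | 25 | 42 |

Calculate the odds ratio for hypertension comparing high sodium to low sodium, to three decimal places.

Cells: a = 220, b = 165, c = 25, d = 42.
OR = (a·d)/(b·c) = (220 × 42) / (165 × 25) = 9240 / 4125 = 2.24000
The odds of hypertension are about 2.24 times as high in the high sodium group.

2.240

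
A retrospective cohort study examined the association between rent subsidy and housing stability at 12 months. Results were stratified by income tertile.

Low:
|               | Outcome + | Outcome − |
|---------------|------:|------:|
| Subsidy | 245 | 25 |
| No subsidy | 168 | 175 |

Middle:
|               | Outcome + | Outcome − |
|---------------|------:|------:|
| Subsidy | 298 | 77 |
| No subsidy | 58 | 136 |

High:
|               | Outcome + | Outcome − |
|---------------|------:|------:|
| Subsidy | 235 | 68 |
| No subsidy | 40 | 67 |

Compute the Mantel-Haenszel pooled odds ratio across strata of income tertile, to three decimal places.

OR_MH = Σ(aᵢdᵢ/nᵢ) / Σ(bᵢcᵢ/nᵢ), where nᵢ is the stratum total.
Stratum 1 (Low): n = 613; a·d/n = 245·175/613 = 69.9429; b·c/n = 25·168/613 = 6.8515
Stratum 2 (Middle): n = 569; a·d/n = 298·136/569 = 71.2267; b·c/n = 77·58/569 = 7.8489
Stratum 3 (High): n = 410; a·d/n = 235·67/410 = 38.4024; b·c/n = 68·40/410 = 6.6341
OR_MH = (69.9429 + 71.2267 + 38.4024) / (6.8515 + 7.8489 + 6.6341) = 179.5721 / 21.3346 = 8.41696

8.417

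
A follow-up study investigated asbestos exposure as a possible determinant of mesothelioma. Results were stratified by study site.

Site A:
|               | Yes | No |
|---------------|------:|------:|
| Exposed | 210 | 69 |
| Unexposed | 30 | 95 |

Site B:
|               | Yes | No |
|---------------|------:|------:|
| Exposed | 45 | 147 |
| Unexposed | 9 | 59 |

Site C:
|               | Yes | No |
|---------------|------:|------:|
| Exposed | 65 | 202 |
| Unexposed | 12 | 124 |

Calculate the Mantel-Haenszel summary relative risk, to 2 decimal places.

RR_MH = Σ(aᵢ·n₀ᵢ/nᵢ) / Σ(cᵢ·n₁ᵢ/nᵢ), with n₁ᵢ = aᵢ+bᵢ (exposed), n₀ᵢ = cᵢ+dᵢ (unexposed), nᵢ = n₁ᵢ+n₀ᵢ.
Stratum 1 (Site A): n₁ = 279, n₀ = 125, n = 404; a·n₀/n = 210·125/404 = 64.9752; c·n₁/n = 30·279/404 = 20.7178
Stratum 2 (Site B): n₁ = 192, n₀ = 68, n = 260; a·n₀/n = 45·68/260 = 11.7692; c·n₁/n = 9·192/260 = 6.6462
Stratum 3 (Site C): n₁ = 267, n₀ = 136, n = 403; a·n₀/n = 65·136/403 = 21.9355; c·n₁/n = 12·267/403 = 7.9504
RR_MH = (64.9752 + 11.7692 + 21.9355) / (20.7178 + 6.6462 + 7.9504) = 98.6800 / 35.3143 = 2.79433

2.79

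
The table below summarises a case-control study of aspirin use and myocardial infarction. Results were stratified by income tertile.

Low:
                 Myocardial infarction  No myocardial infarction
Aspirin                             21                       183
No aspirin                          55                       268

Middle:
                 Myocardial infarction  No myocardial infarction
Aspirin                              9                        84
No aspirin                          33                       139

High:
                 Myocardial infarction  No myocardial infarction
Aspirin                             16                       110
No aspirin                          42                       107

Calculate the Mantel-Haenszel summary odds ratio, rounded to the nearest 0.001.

0.466

OR_MH = Σ(aᵢdᵢ/nᵢ) / Σ(bᵢcᵢ/nᵢ), where nᵢ is the stratum total.
Stratum 1 (Low): n = 527; a·d/n = 21·268/527 = 10.6793; b·c/n = 183·55/527 = 19.0987
Stratum 2 (Middle): n = 265; a·d/n = 9·139/265 = 4.7208; b·c/n = 84·33/265 = 10.4604
Stratum 3 (High): n = 275; a·d/n = 16·107/275 = 6.2255; b·c/n = 110·42/275 = 16.8000
OR_MH = (10.6793 + 4.7208 + 6.2255) / (19.0987 + 10.4604 + 16.8000) = 21.6255 / 46.3590 = 0.46648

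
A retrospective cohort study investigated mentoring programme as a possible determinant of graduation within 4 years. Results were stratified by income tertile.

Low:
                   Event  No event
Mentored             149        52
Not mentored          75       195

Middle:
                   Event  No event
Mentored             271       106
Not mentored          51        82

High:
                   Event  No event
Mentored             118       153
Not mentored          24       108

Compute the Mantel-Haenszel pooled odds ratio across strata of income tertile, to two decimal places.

4.89

OR_MH = Σ(aᵢdᵢ/nᵢ) / Σ(bᵢcᵢ/nᵢ), where nᵢ is the stratum total.
Stratum 1 (Low): n = 471; a·d/n = 149·195/471 = 61.6879; b·c/n = 52·75/471 = 8.2803
Stratum 2 (Middle): n = 510; a·d/n = 271·82/510 = 43.5725; b·c/n = 106·51/510 = 10.6000
Stratum 3 (High): n = 403; a·d/n = 118·108/403 = 31.6228; b·c/n = 153·24/403 = 9.1117
OR_MH = (61.6879 + 43.5725 + 31.6228) / (8.2803 + 10.6000 + 9.1117) = 136.8833 / 27.9919 = 4.89010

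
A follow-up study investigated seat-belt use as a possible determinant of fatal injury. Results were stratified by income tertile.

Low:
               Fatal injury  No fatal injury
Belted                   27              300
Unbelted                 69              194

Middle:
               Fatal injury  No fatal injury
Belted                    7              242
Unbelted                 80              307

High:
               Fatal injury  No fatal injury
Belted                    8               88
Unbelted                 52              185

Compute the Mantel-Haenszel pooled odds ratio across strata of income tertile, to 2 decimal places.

0.21

OR_MH = Σ(aᵢdᵢ/nᵢ) / Σ(bᵢcᵢ/nᵢ), where nᵢ is the stratum total.
Stratum 1 (Low): n = 590; a·d/n = 27·194/590 = 8.8780; b·c/n = 300·69/590 = 35.0847
Stratum 2 (Middle): n = 636; a·d/n = 7·307/636 = 3.3789; b·c/n = 242·80/636 = 30.4403
Stratum 3 (High): n = 333; a·d/n = 8·185/333 = 4.4444; b·c/n = 88·52/333 = 13.7417
OR_MH = (8.8780 + 3.3789 + 4.4444) / (35.0847 + 30.4403 + 13.7417) = 16.7013 / 79.2667 = 0.21070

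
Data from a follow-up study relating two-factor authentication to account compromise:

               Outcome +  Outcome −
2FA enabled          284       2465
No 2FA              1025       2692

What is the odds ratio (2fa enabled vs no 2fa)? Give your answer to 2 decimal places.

0.30

Cells: a = 284, b = 2465, c = 1025, d = 2692.
OR = (a·d)/(b·c) = (284 × 2692) / (2465 × 1025) = 764528 / 2526625 = 0.30259
Exposure is associated with lower odds of account compromise (OR = 0.30 < 1).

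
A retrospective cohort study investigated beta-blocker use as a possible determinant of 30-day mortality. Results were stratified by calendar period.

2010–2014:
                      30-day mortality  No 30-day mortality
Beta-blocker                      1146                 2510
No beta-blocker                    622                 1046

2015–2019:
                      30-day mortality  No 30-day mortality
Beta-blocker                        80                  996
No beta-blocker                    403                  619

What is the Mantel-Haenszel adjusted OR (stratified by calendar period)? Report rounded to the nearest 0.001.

OR_MH = Σ(aᵢdᵢ/nᵢ) / Σ(bᵢcᵢ/nᵢ), where nᵢ is the stratum total.
Stratum 1 (2010–2014): n = 5324; a·d/n = 1146·1046/5324 = 225.1533; b·c/n = 2510·622/5324 = 293.2419
Stratum 2 (2015–2019): n = 2098; a·d/n = 80·619/2098 = 23.6034; b·c/n = 996·403/2098 = 191.3194
OR_MH = (225.1533 + 23.6034) / (293.2419 + 191.3194) = 248.7567 / 484.5613 = 0.51336

0.513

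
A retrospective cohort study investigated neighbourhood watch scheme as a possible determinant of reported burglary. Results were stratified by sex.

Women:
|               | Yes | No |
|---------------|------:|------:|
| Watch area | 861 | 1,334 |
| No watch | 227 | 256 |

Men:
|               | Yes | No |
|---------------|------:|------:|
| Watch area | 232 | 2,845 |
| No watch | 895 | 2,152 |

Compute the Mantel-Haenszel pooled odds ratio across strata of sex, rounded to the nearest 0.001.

OR_MH = Σ(aᵢdᵢ/nᵢ) / Σ(bᵢcᵢ/nᵢ), where nᵢ is the stratum total.
Stratum 1 (Women): n = 2678; a·d/n = 861·256/2678 = 82.3062; b·c/n = 1334·227/2678 = 113.0762
Stratum 2 (Men): n = 6124; a·d/n = 232·2152/6124 = 81.5258; b·c/n = 2845·895/6124 = 415.7863
OR_MH = (82.3062 + 81.5258) / (113.0762 + 415.7863) = 163.8320 / 528.8624 = 0.30978

0.310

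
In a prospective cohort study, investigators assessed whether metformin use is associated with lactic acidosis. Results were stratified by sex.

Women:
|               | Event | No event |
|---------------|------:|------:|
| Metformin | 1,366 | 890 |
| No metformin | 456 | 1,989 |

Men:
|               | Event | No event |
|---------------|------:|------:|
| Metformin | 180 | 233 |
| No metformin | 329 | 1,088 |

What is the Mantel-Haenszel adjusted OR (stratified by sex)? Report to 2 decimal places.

5.34

OR_MH = Σ(aᵢdᵢ/nᵢ) / Σ(bᵢcᵢ/nᵢ), where nᵢ is the stratum total.
Stratum 1 (Women): n = 4701; a·d/n = 1366·1989/4701 = 577.9566; b·c/n = 890·456/4701 = 86.3306
Stratum 2 (Men): n = 1830; a·d/n = 180·1088/1830 = 107.0164; b·c/n = 233·329/1830 = 41.8891
OR_MH = (577.9566 + 107.0164) / (86.3306 + 41.8891) = 684.9730 / 128.2196 = 5.34218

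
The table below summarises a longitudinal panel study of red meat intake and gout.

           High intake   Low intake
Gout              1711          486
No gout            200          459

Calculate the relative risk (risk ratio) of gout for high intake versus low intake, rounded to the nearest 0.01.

1.74

Reading the table with exposure as columns: a = 1711 (High intake, case), b = 200 (High intake, non-case), c = 486 (Low intake, case), d = 459.
Risk in exposed = 1711/1911 = 0.89534; risk in unexposed = 486/945 = 0.51429.
RR = 0.89534 / 0.51429 = 1.74094
The risk among the exposed is 1.74 times that among the unexposed.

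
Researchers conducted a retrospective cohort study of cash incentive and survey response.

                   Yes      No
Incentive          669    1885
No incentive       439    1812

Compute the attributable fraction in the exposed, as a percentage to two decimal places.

25.55

Cells: a = 669, b = 1885, c = 439, d = 1812.
Risk in exposed = 669/2554 = 0.26194; risk in unexposed = 439/2251 = 0.19502.
RR = 0.26194/0.19502 = 1.34312
AR% = (RR − 1)/RR × 100 = (1.34312 − 1)/1.34312 × 100 = 25.5467%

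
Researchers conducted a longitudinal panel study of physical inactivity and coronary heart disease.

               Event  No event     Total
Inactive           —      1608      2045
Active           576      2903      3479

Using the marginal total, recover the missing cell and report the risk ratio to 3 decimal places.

The missing cell is in the exposed row: 2045 − 1608 = 437.
So a = 437, b = 1608, c = 576, d = 2903.
RR = [a/(a+b)] / [c/(c+d)] = (437/2045) / (576/3479) = 0.21369/0.16556 = 1.29068

1.291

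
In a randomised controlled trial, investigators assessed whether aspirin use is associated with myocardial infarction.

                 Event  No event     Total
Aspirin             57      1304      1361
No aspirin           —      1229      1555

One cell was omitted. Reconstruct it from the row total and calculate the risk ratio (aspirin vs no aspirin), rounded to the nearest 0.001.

0.200

The missing cell is in the unexposed row: 1555 − 1229 = 326.
So a = 57, b = 1304, c = 326, d = 1229.
RR = [a/(a+b)] / [c/(c+d)] = (57/1361) / (326/1555) = 0.04188/0.20965 = 0.19977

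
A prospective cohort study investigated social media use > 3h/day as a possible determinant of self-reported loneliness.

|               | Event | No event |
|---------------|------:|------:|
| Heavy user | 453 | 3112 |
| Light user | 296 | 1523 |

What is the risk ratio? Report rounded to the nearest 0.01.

0.78

Cells: a = 453, b = 3112, c = 296, d = 1523.
Risk in exposed = 453/3565 = 0.12707; risk in unexposed = 296/1819 = 0.16273.
RR = 0.12707 / 0.16273 = 0.78087
The risk is 22% lower among the exposed than among the unexposed.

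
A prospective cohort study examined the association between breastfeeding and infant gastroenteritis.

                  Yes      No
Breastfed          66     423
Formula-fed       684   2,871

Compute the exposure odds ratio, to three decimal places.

0.655

Cells: a = 66, b = 423, c = 684, d = 2871.
OR = (a·d)/(b·c) = (66 × 2871) / (423 × 684) = 189486 / 289332 = 0.65491
Exposure is associated with lower odds of infant gastroenteritis (OR = 0.65 < 1).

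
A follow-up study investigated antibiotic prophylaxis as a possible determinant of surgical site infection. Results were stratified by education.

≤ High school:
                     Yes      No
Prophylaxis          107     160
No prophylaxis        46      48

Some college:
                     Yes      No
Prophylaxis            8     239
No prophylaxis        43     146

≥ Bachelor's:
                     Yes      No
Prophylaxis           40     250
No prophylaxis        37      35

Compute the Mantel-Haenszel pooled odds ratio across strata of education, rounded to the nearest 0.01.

OR_MH = Σ(aᵢdᵢ/nᵢ) / Σ(bᵢcᵢ/nᵢ), where nᵢ is the stratum total.
Stratum 1 (≤ High school): n = 361; a·d/n = 107·48/361 = 14.2271; b·c/n = 160·46/361 = 20.3878
Stratum 2 (Some college): n = 436; a·d/n = 8·146/436 = 2.6789; b·c/n = 239·43/436 = 23.5711
Stratum 3 (≥ Bachelor's): n = 362; a·d/n = 40·35/362 = 3.8674; b·c/n = 250·37/362 = 25.5525
OR_MH = (14.2271 + 2.6789 + 3.8674) / (20.3878 + 23.5711 + 25.5525) = 20.7734 / 69.5114 = 0.29885

0.30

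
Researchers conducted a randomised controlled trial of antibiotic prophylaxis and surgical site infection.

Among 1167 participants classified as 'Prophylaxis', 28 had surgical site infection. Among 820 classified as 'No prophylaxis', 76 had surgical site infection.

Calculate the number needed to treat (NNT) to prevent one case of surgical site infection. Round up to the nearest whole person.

15

Risk in treated group = 28/1167 = 0.02399; risk in control = 76/820 = 0.09268.
Absolute risk reduction = 0.09268 − 0.02399 = 0.06869
NNT = 1 / ARR = 1 / 0.06869 = 14.558 → round up → 15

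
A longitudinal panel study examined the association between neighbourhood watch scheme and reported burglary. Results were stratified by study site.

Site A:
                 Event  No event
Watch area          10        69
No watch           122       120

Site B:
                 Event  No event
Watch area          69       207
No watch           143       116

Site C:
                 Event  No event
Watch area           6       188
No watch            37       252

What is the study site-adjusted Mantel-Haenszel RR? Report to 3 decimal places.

0.375

RR_MH = Σ(aᵢ·n₀ᵢ/nᵢ) / Σ(cᵢ·n₁ᵢ/nᵢ), with n₁ᵢ = aᵢ+bᵢ (exposed), n₀ᵢ = cᵢ+dᵢ (unexposed), nᵢ = n₁ᵢ+n₀ᵢ.
Stratum 1 (Site A): n₁ = 79, n₀ = 242, n = 321; a·n₀/n = 10·242/321 = 7.5389; c·n₁/n = 122·79/321 = 30.0249
Stratum 2 (Site B): n₁ = 276, n₀ = 259, n = 535; a·n₀/n = 69·259/535 = 33.4037; c·n₁/n = 143·276/535 = 73.7720
Stratum 3 (Site C): n₁ = 194, n₀ = 289, n = 483; a·n₀/n = 6·289/483 = 3.5901; c·n₁/n = 37·194/483 = 14.8613
RR_MH = (7.5389 + 33.4037 + 3.5901) / (30.0249 + 73.7720 + 14.8613) = 44.5327 / 118.6582 = 0.37530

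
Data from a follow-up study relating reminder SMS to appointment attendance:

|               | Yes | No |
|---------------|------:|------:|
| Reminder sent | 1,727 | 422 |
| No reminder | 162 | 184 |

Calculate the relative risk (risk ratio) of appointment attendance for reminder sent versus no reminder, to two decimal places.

Cells: a = 1727, b = 422, c = 162, d = 184.
Risk in exposed = 1727/2149 = 0.80363; risk in unexposed = 162/346 = 0.46821.
RR = 0.80363 / 0.46821 = 1.71639
The risk among the exposed is 1.72 times that among the unexposed.

1.72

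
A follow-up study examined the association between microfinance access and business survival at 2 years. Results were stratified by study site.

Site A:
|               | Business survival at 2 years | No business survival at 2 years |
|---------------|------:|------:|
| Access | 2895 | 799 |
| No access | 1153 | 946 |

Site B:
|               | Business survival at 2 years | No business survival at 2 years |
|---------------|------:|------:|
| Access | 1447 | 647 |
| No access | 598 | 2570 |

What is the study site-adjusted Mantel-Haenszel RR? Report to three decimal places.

1.973

RR_MH = Σ(aᵢ·n₀ᵢ/nᵢ) / Σ(cᵢ·n₁ᵢ/nᵢ), with n₁ᵢ = aᵢ+bᵢ (exposed), n₀ᵢ = cᵢ+dᵢ (unexposed), nᵢ = n₁ᵢ+n₀ᵢ.
Stratum 1 (Site A): n₁ = 3694, n₀ = 2099, n = 5793; a·n₀/n = 2895·2099/5793 = 1048.9565; c·n₁/n = 1153·3694/5793 = 735.2291
Stratum 2 (Site B): n₁ = 2094, n₀ = 3168, n = 5262; a·n₀/n = 1447·3168/5262 = 871.1699; c·n₁/n = 598·2094/5262 = 237.9726
RR_MH = (1048.9565 + 871.1699) / (735.2291 + 237.9726) = 1920.1264 / 973.2017 = 1.97300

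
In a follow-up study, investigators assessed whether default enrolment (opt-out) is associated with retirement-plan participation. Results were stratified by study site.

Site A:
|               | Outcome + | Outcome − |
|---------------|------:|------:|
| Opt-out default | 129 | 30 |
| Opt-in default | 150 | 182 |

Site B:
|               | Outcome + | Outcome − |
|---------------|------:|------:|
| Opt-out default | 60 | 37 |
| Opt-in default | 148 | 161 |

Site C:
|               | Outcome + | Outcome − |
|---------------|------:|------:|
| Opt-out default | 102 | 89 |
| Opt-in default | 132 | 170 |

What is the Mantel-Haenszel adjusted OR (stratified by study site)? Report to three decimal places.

OR_MH = Σ(aᵢdᵢ/nᵢ) / Σ(bᵢcᵢ/nᵢ), where nᵢ is the stratum total.
Stratum 1 (Site A): n = 491; a·d/n = 129·182/491 = 47.8167; b·c/n = 30·150/491 = 9.1650
Stratum 2 (Site B): n = 406; a·d/n = 60·161/406 = 23.7931; b·c/n = 37·148/406 = 13.4877
Stratum 3 (Site C): n = 493; a·d/n = 102·170/493 = 35.1724; b·c/n = 89·132/493 = 23.8296
OR_MH = (47.8167 + 23.7931 + 35.1724) / (9.1650 + 13.4877 + 23.8296) = 106.7822 / 46.4823 = 2.29727

2.297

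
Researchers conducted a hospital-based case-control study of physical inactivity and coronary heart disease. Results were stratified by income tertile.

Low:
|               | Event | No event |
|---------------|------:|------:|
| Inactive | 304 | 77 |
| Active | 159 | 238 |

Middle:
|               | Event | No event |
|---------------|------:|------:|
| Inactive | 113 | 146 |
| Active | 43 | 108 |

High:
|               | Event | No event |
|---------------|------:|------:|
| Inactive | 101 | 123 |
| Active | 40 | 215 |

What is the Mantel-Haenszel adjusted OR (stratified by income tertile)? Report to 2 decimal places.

4.07

OR_MH = Σ(aᵢdᵢ/nᵢ) / Σ(bᵢcᵢ/nᵢ), where nᵢ is the stratum total.
Stratum 1 (Low): n = 778; a·d/n = 304·238/778 = 92.9974; b·c/n = 77·159/778 = 15.7365
Stratum 2 (Middle): n = 410; a·d/n = 113·108/410 = 29.7659; b·c/n = 146·43/410 = 15.3122
Stratum 3 (High): n = 479; a·d/n = 101·215/479 = 45.3340; b·c/n = 123·40/479 = 10.2714
OR_MH = (92.9974 + 29.7659 + 45.3340) / (15.7365 + 15.3122 + 10.2714) = 168.0973 / 41.3201 = 4.06817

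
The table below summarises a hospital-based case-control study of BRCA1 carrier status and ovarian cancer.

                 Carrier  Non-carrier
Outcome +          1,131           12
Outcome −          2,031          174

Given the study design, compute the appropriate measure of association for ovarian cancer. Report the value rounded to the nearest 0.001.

Reading the table with exposure as columns: a = 1131 (Carrier, case), b = 2031 (Carrier, non-case), c = 12 (Non-carrier, case), d = 174.
This is a hospital-based case-control study: participants were sampled on outcome status, so risks in the source population cannot be estimated directly — relative risk is not valid here. The odds ratio is the appropriate measure.
OR = (a·d)/(b·c) = (1131 × 174) / (2031 × 12) = 196794 / 24372 = 8.07459

8.075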